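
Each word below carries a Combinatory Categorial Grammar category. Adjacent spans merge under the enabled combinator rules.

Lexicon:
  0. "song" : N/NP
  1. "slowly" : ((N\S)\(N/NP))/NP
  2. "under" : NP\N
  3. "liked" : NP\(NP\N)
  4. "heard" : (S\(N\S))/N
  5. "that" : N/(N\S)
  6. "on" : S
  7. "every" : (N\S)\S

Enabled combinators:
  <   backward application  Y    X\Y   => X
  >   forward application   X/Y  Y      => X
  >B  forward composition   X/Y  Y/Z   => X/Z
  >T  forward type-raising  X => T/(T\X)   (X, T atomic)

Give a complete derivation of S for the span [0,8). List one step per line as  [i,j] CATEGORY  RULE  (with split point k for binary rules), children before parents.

[0,8] S   <
  [0,4] N\S   <
    [0,1] "song" : N/NP
    [1,4] (N\S)\(N/NP)   >
      [1,2] "slowly" : ((N\S)\(N/NP))/NP
      [2,4] NP   <
        [2,3] "under" : NP\N
        [3,4] "liked" : NP\(NP\N)
  [4,8] S\(N\S)   >
    [4,5] "heard" : (S\(N\S))/N
    [5,8] N   >
      [5,6] "that" : N/(N\S)
      [6,8] N\S   <
        [6,7] "on" : S
        [7,8] "every" : (N\S)\S

[0,1] N/NP  lex  "song"
[1,2] ((N\S)\(N/NP))/NP  lex  "slowly"
[2,3] NP\N  lex  "under"
[3,4] NP\(NP\N)  lex  "liked"
[2,4] NP  <  k=3
[1,4] (N\S)\(N/NP)  >  k=2
[0,4] N\S  <  k=1
[4,5] (S\(N\S))/N  lex  "heard"
[5,6] N/(N\S)  lex  "that"
[6,7] S  lex  "on"
[7,8] (N\S)\S  lex  "every"
[6,8] N\S  <  k=7
[5,8] N  >  k=6
[4,8] S\(N\S)  >  k=5
[0,8] S  <  k=4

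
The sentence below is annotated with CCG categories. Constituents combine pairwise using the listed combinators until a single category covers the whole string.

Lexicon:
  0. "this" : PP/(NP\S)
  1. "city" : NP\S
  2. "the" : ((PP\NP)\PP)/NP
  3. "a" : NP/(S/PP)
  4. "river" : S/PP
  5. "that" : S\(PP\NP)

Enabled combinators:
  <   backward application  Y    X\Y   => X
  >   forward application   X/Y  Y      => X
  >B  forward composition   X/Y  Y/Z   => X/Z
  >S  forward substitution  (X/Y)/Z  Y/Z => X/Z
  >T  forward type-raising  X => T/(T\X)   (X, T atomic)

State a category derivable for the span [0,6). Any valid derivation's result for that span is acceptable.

[0,6] S   <
  [0,5] PP\NP   <
    [0,2] PP   >
      [0,1] "this" : PP/(NP\S)
      [1,2] "city" : NP\S
    [2,5] (PP\NP)\PP   >
      [2,3] "the" : ((PP\NP)\PP)/NP
      [3,5] NP   >
        [3,4] "a" : NP/(S/PP)
        [4,5] "river" : S/PP
  [5,6] "that" : S\(PP\NP)

S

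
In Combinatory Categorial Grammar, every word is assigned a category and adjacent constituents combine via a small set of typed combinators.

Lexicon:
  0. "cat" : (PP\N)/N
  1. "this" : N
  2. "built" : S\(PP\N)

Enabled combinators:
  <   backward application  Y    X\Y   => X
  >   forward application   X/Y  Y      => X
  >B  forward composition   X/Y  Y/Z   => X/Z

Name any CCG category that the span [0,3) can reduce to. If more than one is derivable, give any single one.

[0,3] S   <
  [0,2] PP\N   >
    [0,1] "cat" : (PP\N)/N
    [1,2] "this" : N
  [2,3] "built" : S\(PP\N)

S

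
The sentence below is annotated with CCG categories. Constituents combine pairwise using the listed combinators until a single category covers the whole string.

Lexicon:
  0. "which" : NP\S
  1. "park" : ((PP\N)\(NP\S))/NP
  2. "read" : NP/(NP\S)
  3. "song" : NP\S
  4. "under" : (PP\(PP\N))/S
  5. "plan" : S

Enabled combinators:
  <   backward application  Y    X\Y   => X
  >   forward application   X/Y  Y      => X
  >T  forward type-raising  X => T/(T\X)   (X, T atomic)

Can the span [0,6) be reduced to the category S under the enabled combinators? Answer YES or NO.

NP\S ((PP\N)\(NP\S))/NP NP/(NP\S) NP\S (PP\(PP\N))/S S
CKY chart[0,6] = {N/(N\PP), NP/(NP\PP), PP, PP/(PP\PP), S/(S\PP)}; S ∉ chart

NO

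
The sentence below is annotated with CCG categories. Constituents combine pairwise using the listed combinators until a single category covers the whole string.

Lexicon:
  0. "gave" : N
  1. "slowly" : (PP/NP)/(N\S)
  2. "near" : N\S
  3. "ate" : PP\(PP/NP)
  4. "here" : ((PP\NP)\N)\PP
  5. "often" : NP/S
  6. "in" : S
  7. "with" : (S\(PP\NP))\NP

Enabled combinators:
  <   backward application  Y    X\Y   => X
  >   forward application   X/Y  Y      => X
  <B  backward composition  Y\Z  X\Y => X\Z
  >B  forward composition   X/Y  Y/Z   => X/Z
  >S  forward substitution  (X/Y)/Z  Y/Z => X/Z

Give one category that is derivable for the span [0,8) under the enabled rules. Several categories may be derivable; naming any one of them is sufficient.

S

[0,8] S   <
  [0,1] "gave" : N
  [1,8] S\N   <B
    [1,5] (PP\NP)\N   <
      [1,4] PP   <
        [1,3] PP/NP   >
          [1,2] "slowly" : (PP/NP)/(N\S)
          [2,3] "near" : N\S
        [3,4] "ate" : PP\(PP/NP)
      [4,5] "here" : ((PP\NP)\N)\PP
    [5,8] S\(PP\NP)   <
      [5,7] NP   >
        [5,6] "often" : NP/S
        [6,7] "in" : S
      [7,8] "with" : (S\(PP\NP))\NP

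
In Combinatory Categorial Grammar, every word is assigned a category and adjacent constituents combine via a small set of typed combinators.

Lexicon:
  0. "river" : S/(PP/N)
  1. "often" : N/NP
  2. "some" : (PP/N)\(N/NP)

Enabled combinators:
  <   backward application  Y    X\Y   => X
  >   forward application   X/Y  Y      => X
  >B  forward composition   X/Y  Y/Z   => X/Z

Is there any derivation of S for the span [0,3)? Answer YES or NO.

[0,3] S   >
  [0,1] "river" : S/(PP/N)
  [1,3] PP/N   <
    [1,2] "often" : N/NP
    [2,3] "some" : (PP/N)\(N/NP)

YES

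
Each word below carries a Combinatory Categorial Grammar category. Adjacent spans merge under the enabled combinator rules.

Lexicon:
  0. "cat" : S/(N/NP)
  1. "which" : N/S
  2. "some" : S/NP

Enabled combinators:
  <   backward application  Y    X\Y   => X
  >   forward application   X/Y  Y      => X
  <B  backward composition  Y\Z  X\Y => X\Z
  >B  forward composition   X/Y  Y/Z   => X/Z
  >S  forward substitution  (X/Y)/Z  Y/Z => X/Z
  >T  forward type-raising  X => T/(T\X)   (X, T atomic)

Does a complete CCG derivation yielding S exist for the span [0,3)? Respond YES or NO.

[0,3] S   >
  [0,1] "cat" : S/(N/NP)
  [1,3] N/NP   >B
    [1,2] "which" : N/S
    [2,3] "some" : S/NP

YES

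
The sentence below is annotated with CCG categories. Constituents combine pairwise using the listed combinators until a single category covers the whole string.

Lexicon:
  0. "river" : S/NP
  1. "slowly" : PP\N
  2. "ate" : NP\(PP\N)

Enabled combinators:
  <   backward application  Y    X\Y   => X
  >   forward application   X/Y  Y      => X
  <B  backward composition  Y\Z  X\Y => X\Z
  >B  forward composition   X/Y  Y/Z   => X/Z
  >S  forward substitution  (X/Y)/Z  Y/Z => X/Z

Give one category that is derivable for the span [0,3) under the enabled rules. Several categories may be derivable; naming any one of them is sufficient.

S

[0,3] S   >
  [0,1] "river" : S/NP
  [1,3] NP   <
    [1,2] "slowly" : PP\N
    [2,3] "ate" : NP\(PP\N)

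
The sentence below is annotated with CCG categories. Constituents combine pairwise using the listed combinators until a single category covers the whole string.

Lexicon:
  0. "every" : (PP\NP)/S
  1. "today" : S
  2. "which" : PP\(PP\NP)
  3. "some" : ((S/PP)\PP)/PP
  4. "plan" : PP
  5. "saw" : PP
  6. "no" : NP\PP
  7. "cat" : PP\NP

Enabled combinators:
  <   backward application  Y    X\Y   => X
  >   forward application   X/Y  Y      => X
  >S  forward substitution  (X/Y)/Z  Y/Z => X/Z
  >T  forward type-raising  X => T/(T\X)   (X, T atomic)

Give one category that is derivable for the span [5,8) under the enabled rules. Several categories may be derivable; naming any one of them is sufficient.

[0,8] S   >
  [0,5] S/PP   <
    [0,3] PP   <
      [0,2] PP\NP   >
        [0,1] "every" : (PP\NP)/S
        [1,2] "today" : S
      [2,3] "which" : PP\(PP\NP)
    [3,5] (S/PP)\PP   >
      [3,4] "some" : ((S/PP)\PP)/PP
      [4,5] "plan" : PP
  [5,8] PP   <
    [5,7] NP   >
      [5,6] NP/(NP\PP)   >T
        [5,6] "saw" : PP
      [6,7] "no" : NP\PP
    [7,8] "cat" : PP\NP

PP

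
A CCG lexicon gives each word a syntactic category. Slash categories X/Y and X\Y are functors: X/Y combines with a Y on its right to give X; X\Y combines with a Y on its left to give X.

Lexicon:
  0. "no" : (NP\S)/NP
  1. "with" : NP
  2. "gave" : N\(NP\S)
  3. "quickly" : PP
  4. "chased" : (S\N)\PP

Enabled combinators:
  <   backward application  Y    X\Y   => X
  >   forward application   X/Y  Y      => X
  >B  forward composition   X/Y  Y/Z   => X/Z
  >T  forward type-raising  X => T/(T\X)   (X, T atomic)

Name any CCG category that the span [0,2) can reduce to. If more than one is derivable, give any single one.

NP\S

[0,5] S   <
  [0,3] N   <
    [0,2] NP\S   >
      [0,1] "no" : (NP\S)/NP
      [1,2] "with" : NP
    [2,3] "gave" : N\(NP\S)
  [3,5] S\N   <
    [3,4] "quickly" : PP
    [4,5] "chased" : (S\N)\PP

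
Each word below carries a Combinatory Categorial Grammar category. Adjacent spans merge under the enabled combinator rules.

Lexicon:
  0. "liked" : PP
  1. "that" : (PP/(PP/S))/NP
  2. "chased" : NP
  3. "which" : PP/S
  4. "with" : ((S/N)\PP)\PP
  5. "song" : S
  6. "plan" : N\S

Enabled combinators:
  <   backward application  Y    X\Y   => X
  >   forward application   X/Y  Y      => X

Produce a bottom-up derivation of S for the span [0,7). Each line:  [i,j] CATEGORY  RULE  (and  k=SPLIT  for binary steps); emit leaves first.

[0,1] PP  lex  "liked"
[1,2] (PP/(PP/S))/NP  lex  "that"
[2,3] NP  lex  "chased"
[1,3] PP/(PP/S)  >  k=2
[3,4] PP/S  lex  "which"
[1,4] PP  >  k=3
[4,5] ((S/N)\PP)\PP  lex  "with"
[1,5] (S/N)\PP  <  k=4
[0,5] S/N  <  k=1
[5,6] S  lex  "song"
[6,7] N\S  lex  "plan"
[5,7] N  <  k=6
[0,7] S  >  k=5

[0,7] S   >
  [0,5] S/N   <
    [0,1] "liked" : PP
    [1,5] (S/N)\PP   <
      [1,4] PP   >
        [1,3] PP/(PP/S)   >
          [1,2] "that" : (PP/(PP/S))/NP
          [2,3] "chased" : NP
        [3,4] "which" : PP/S
      [4,5] "with" : ((S/N)\PP)\PP
  [5,7] N   <
    [5,6] "song" : S
    [6,7] "plan" : N\S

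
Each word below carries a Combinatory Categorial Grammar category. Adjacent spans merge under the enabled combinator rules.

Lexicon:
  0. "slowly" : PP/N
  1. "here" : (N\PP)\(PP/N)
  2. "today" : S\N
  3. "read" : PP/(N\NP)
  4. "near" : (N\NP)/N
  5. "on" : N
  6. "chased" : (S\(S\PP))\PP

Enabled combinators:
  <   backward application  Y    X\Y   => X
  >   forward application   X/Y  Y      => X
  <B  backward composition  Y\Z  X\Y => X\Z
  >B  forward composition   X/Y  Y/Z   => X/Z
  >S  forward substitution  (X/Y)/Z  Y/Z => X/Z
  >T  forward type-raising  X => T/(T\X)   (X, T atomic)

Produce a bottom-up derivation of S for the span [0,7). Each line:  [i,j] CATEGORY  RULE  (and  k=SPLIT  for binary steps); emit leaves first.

[0,7] S   <
  [0,3] S\PP   <B
    [0,2] N\PP   <
      [0,1] "slowly" : PP/N
      [1,2] "here" : (N\PP)\(PP/N)
    [2,3] "today" : S\N
  [3,7] S\(S\PP)   <
    [3,6] PP   >
      [3,5] PP/N   >B
        [3,4] "read" : PP/(N\NP)
        [4,5] "near" : (N\NP)/N
      [5,6] "on" : N
    [6,7] "chased" : (S\(S\PP))\PP

[0,1] PP/N  lex  "slowly"
[1,2] (N\PP)\(PP/N)  lex  "here"
[0,2] N\PP  <  k=1
[2,3] S\N  lex  "today"
[0,3] S\PP  <B  k=2
[3,4] PP/(N\NP)  lex  "read"
[4,5] (N\NP)/N  lex  "near"
[3,5] PP/N  >B  k=4
[5,6] N  lex  "on"
[3,6] PP  >  k=5
[6,7] (S\(S\PP))\PP  lex  "chased"
[3,7] S\(S\PP)  <  k=6
[0,7] S  <  k=3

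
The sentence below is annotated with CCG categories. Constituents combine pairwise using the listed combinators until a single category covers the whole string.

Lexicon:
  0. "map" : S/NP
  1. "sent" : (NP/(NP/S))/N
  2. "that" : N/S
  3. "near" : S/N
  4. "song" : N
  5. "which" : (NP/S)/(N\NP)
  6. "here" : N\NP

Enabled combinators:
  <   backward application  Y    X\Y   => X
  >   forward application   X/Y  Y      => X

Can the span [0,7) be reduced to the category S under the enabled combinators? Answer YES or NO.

[0,7] S   >
  [0,1] "map" : S/NP
  [1,7] NP   >
    [1,5] NP/(NP/S)   >
      [1,2] "sent" : (NP/(NP/S))/N
      [2,5] N   >
        [2,3] "that" : N/S
        [3,5] S   >
          [3,4] "near" : S/N
          [4,5] "song" : N
    [5,7] NP/S   >
      [5,6] "which" : (NP/S)/(N\NP)
      [6,7] "here" : N\NP

YES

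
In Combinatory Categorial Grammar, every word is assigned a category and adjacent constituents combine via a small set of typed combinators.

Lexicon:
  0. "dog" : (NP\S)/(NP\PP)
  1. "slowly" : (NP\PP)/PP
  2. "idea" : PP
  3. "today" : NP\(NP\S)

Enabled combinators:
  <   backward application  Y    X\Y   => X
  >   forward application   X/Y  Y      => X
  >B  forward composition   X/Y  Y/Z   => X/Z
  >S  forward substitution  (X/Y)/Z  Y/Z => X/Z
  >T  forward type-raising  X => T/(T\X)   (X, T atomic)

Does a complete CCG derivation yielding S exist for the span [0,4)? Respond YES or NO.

NO

(NP\S)/(NP\PP) (NP\PP)/PP PP NP\(NP\S)
CKY chart[0,4] = {N/(N\NP), NP, NP/(NP\NP), PP/(PP\NP), S/(S\NP)}; S ∉ chart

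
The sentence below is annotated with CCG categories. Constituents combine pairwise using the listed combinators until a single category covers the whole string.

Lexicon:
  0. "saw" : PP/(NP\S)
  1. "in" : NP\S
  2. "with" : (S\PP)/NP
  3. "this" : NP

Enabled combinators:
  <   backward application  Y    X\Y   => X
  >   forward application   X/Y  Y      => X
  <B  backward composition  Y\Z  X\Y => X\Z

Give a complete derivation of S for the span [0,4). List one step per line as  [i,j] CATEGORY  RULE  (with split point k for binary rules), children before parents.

[0,1] PP/(NP\S)  lex  "saw"
[1,2] NP\S  lex  "in"
[0,2] PP  >  k=1
[2,3] (S\PP)/NP  lex  "with"
[3,4] NP  lex  "this"
[2,4] S\PP  >  k=3
[0,4] S  <  k=2

[0,4] S   <
  [0,2] PP   >
    [0,1] "saw" : PP/(NP\S)
    [1,2] "in" : NP\S
  [2,4] S\PP   >
    [2,3] "with" : (S\PP)/NP
    [3,4] "this" : NP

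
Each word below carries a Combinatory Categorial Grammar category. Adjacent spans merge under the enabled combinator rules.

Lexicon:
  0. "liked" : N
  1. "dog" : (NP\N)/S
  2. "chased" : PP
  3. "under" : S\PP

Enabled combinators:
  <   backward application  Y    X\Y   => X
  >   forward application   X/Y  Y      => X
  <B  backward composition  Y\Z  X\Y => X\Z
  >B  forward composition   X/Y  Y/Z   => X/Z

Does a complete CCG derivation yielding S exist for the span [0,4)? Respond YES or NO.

N (NP\N)/S PP S\PP
CKY chart[0,4] = {NP}; S ∉ chart

NO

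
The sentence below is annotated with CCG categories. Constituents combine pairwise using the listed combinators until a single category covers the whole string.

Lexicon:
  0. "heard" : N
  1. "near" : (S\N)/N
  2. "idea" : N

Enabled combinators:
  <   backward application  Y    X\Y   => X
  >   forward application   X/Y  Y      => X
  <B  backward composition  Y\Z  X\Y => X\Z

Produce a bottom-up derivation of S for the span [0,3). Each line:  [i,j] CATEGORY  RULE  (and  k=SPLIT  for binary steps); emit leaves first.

[0,3] S   <
  [0,1] "heard" : N
  [1,3] S\N   >
    [1,2] "near" : (S\N)/N
    [2,3] "idea" : N

[0,1] N  lex  "heard"
[1,2] (S\N)/N  lex  "near"
[2,3] N  lex  "idea"
[1,3] S\N  >  k=2
[0,3] S  <  k=1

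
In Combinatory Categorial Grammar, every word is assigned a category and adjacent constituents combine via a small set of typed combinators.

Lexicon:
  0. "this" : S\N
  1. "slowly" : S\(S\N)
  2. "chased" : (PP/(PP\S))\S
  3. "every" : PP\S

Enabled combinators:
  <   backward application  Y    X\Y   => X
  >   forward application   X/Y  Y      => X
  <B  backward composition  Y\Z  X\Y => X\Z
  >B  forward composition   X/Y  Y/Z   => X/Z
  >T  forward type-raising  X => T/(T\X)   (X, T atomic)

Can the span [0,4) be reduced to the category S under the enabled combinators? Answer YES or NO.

NO

S\N S\(S\N) (PP/(PP\S))\S PP\S
CKY chart[0,4] = {N/(N\PP), NP/(NP\PP), PP, PP/(PP\PP), S/(S\PP)}; S ∉ chart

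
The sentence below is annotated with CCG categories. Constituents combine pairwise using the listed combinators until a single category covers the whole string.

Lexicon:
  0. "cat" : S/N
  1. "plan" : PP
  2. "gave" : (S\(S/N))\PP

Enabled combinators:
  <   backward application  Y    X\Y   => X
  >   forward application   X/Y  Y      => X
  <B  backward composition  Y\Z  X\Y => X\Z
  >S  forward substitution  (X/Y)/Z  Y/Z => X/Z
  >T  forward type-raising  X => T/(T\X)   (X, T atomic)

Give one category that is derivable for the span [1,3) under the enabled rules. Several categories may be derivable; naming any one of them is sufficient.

[0,3] S   <
  [0,1] "cat" : S/N
  [1,3] S\(S/N)   <
    [1,2] "plan" : PP
    [2,3] "gave" : (S\(S/N))\PP

S\(S/N)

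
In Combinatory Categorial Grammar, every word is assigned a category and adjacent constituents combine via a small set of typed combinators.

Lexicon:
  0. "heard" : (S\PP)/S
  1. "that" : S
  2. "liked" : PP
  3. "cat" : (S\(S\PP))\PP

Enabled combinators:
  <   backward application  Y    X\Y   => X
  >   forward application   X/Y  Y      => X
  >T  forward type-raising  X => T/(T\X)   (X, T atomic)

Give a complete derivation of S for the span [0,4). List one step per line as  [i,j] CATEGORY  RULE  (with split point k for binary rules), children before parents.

[0,1] (S\PP)/S  lex  "heard"
[1,2] S  lex  "that"
[0,2] S\PP  >  k=1
[2,3] PP  lex  "liked"
[3,4] (S\(S\PP))\PP  lex  "cat"
[2,4] S\(S\PP)  <  k=3
[0,4] S  <  k=2

[0,4] S   <
  [0,2] S\PP   >
    [0,1] "heard" : (S\PP)/S
    [1,2] "that" : S
  [2,4] S\(S\PP)   <
    [2,3] "liked" : PP
    [3,4] "cat" : (S\(S\PP))\PP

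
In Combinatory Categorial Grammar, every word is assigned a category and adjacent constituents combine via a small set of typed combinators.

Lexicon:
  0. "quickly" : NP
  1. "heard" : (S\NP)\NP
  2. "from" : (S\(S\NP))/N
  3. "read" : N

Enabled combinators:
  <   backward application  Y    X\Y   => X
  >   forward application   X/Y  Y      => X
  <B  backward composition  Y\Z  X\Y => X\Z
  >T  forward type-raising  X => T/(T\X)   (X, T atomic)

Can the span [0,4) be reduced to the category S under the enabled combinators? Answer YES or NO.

[0,4] S   <
  [0,2] S\NP   <
    [0,1] "quickly" : NP
    [1,2] "heard" : (S\NP)\NP
  [2,4] S\(S\NP)   >
    [2,3] "from" : (S\(S\NP))/N
    [3,4] "read" : N

YES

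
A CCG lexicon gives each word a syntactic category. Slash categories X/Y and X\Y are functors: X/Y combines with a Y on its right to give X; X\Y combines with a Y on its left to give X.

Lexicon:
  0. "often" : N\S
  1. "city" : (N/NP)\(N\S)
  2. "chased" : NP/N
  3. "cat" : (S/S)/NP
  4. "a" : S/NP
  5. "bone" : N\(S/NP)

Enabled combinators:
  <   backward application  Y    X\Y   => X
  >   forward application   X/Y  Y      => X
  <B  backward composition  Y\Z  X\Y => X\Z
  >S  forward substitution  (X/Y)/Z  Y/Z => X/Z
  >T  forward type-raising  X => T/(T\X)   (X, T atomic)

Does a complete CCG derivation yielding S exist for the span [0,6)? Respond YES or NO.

N\S (N/NP)\(N\S) NP/N (S/S)/NP S/NP N\(S/NP)
CKY chart[0,6] = {N, N/(N\N), NP/(NP\N), PP/(PP\N), S/(S\N)}; S ∉ chart

NO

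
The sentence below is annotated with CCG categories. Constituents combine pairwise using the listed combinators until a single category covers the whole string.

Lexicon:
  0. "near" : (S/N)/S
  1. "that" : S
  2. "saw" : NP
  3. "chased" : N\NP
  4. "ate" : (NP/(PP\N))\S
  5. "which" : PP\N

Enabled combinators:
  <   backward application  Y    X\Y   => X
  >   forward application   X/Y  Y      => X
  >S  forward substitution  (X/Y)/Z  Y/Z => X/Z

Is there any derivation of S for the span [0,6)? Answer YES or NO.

NO

(S/N)/S S NP N\NP (NP/(PP\N))\S PP\N
CKY chart[0,6] = {NP}; S ∉ chart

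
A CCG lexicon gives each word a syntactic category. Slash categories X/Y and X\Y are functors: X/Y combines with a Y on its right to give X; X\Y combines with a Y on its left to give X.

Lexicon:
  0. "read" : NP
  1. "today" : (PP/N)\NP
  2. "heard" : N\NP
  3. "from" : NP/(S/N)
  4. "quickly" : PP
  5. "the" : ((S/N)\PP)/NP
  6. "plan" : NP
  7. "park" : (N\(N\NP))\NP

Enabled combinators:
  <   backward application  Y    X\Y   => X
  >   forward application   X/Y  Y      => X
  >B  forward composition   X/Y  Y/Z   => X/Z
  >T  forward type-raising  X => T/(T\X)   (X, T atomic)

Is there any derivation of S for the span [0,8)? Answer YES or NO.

NP (PP/N)\NP N\NP NP/(S/N) PP ((S/N)\PP)/NP NP (N\(N\NP))\NP
CKY chart[0,8] = {N/(N\PP), NP/(NP\PP), PP, PP/(N\N), PP/(PP\PP), S/(S\PP)}; S ∉ chart

NO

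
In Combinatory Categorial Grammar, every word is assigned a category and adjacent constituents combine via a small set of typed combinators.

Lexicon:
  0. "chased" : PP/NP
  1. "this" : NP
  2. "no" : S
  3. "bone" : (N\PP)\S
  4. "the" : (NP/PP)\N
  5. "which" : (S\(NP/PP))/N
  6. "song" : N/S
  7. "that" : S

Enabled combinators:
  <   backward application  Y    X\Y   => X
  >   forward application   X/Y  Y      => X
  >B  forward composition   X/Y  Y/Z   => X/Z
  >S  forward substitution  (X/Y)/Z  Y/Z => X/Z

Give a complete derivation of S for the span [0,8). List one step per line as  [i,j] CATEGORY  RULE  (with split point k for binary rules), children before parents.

[0,1] PP/NP  lex  "chased"
[1,2] NP  lex  "this"
[0,2] PP  >  k=1
[2,3] S  lex  "no"
[3,4] (N\PP)\S  lex  "bone"
[2,4] N\PP  <  k=3
[0,4] N  <  k=2
[4,5] (NP/PP)\N  lex  "the"
[0,5] NP/PP  <  k=4
[5,6] (S\(NP/PP))/N  lex  "which"
[6,7] N/S  lex  "song"
[7,8] S  lex  "that"
[6,8] N  >  k=7
[5,8] S\(NP/PP)  >  k=6
[0,8] S  <  k=5

[0,8] S   <
  [0,5] NP/PP   <
    [0,4] N   <
      [0,2] PP   >
        [0,1] "chased" : PP/NP
        [1,2] "this" : NP
      [2,4] N\PP   <
        [2,3] "no" : S
        [3,4] "bone" : (N\PP)\S
    [4,5] "the" : (NP/PP)\N
  [5,8] S\(NP/PP)   >
    [5,6] "which" : (S\(NP/PP))/N
    [6,8] N   >
      [6,7] "song" : N/S
      [7,8] "that" : S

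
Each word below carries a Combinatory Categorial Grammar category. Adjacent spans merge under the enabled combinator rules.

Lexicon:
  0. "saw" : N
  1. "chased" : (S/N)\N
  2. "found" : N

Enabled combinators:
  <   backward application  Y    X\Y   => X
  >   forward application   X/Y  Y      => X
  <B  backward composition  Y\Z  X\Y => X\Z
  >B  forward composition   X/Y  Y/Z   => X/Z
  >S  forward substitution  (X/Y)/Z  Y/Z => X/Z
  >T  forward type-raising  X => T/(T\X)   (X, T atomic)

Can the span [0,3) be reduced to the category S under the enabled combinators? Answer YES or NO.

YES

[0,3] S   >
  [0,2] S/N   <
    [0,1] "saw" : N
    [1,2] "chased" : (S/N)\N
  [2,3] "found" : N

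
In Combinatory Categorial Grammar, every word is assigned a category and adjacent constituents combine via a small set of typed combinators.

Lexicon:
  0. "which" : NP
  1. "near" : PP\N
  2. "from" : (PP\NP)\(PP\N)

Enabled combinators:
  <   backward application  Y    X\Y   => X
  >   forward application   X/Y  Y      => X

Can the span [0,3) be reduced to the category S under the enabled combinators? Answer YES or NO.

NP PP\N (PP\NP)\(PP\N)
CKY chart[0,3] = {PP}; S ∉ chart

NO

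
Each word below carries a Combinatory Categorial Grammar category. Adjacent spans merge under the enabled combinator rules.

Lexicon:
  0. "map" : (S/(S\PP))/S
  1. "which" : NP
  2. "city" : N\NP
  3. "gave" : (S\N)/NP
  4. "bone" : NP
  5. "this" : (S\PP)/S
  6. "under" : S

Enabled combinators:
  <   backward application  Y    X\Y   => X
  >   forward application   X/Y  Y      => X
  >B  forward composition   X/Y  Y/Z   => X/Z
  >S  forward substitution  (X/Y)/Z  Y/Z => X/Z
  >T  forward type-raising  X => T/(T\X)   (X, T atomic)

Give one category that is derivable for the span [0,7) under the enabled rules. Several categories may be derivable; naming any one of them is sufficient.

[0,7] S   >
  [0,5] S/(S\PP)   >
    [0,1] "map" : (S/(S\PP))/S
    [1,5] S   <
      [1,3] N   <
        [1,2] "which" : NP
        [2,3] "city" : N\NP
      [3,5] S\N   >
        [3,4] "gave" : (S\N)/NP
        [4,5] "bone" : NP
  [5,7] S\PP   >
    [5,6] "this" : (S\PP)/S
    [6,7] "under" : S

S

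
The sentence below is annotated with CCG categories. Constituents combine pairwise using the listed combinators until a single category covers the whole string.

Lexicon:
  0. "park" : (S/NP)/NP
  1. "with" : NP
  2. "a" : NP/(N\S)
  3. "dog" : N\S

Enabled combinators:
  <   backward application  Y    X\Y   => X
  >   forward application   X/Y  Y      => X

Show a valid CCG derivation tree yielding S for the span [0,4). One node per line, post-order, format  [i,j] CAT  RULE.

[0,1] (S/NP)/NP  lex  "park"
[1,2] NP  lex  "with"
[0,2] S/NP  >  k=1
[2,3] NP/(N\S)  lex  "a"
[3,4] N\S  lex  "dog"
[2,4] NP  >  k=3
[0,4] S  >  k=2

[0,4] S   >
  [0,2] S/NP   >
    [0,1] "park" : (S/NP)/NP
    [1,2] "with" : NP
  [2,4] NP   >
    [2,3] "a" : NP/(N\S)
    [3,4] "dog" : N\S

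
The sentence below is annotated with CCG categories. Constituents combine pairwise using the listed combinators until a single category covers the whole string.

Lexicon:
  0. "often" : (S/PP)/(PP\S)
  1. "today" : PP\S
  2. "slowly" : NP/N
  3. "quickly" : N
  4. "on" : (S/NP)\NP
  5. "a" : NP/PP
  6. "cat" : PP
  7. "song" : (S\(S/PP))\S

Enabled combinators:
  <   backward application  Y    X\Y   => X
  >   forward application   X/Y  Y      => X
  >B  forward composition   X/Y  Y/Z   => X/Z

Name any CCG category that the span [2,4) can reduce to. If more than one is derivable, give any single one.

[0,8] S   <
  [0,2] S/PP   >
    [0,1] "often" : (S/PP)/(PP\S)
    [1,2] "today" : PP\S
  [2,8] S\(S/PP)   <
    [2,7] S   >
      [2,6] S/PP   >B
        [2,5] S/NP   <
          [2,4] NP   >
            [2,3] "slowly" : NP/N
            [3,4] "quickly" : N
          [4,5] "on" : (S/NP)\NP
        [5,6] "a" : NP/PP
      [6,7] "cat" : PP
    [7,8] "song" : (S\(S/PP))\S

NP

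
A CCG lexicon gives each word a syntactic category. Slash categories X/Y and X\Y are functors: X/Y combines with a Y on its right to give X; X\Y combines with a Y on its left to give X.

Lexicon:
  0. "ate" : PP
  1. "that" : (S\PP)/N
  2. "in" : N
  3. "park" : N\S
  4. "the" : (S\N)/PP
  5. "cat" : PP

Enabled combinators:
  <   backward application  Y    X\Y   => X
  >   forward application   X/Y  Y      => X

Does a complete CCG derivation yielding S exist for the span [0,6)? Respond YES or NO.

YES

[0,6] S   <
  [0,4] N   <
    [0,3] S   <
      [0,1] "ate" : PP
      [1,3] S\PP   >
        [1,2] "that" : (S\PP)/N
        [2,3] "in" : N
    [3,4] "park" : N\S
  [4,6] S\N   >
    [4,5] "the" : (S\N)/PP
    [5,6] "cat" : PP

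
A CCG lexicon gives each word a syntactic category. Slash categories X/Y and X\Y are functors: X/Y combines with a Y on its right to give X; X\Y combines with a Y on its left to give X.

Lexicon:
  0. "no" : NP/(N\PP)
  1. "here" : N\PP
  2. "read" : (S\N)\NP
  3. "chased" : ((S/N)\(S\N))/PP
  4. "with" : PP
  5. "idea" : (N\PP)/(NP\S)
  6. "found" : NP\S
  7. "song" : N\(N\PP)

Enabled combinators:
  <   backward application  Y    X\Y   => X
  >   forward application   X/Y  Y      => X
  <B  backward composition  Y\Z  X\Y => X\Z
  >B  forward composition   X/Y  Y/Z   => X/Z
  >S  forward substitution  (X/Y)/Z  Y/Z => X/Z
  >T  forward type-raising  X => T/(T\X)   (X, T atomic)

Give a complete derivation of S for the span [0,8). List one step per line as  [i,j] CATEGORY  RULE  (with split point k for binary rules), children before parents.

[0,1] NP/(N\PP)  lex  "no"
[1,2] N\PP  lex  "here"
[0,2] NP  >  k=1
[2,3] (S\N)\NP  lex  "read"
[0,3] S\N  <  k=2
[3,4] ((S/N)\(S\N))/PP  lex  "chased"
[4,5] PP  lex  "with"
[3,5] (S/N)\(S\N)  >  k=4
[0,5] S/N  <  k=3
[5,6] (N\PP)/(NP\S)  lex  "idea"
[6,7] NP\S  lex  "found"
[5,7] N\PP  >  k=6
[7,8] N\(N\PP)  lex  "song"
[5,8] N  <  k=7
[0,8] S  >  k=5

[0,8] S   >
  [0,5] S/N   <
    [0,3] S\N   <
      [0,2] NP   >
        [0,1] "no" : NP/(N\PP)
        [1,2] "here" : N\PP
      [2,3] "read" : (S\N)\NP
    [3,5] (S/N)\(S\N)   >
      [3,4] "chased" : ((S/N)\(S\N))/PP
      [4,5] "with" : PP
  [5,8] N   <
    [5,7] N\PP   >
      [5,6] "idea" : (N\PP)/(NP\S)
      [6,7] "found" : NP\S
    [7,8] "song" : N\(N\PP)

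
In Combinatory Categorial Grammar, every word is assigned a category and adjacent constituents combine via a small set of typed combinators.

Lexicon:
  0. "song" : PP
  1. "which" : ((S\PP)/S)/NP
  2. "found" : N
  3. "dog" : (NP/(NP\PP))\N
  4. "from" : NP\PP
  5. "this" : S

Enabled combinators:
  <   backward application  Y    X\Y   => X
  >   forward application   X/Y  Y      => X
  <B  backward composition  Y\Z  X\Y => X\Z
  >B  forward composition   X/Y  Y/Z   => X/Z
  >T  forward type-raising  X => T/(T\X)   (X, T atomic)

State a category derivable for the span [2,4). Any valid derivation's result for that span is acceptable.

[0,6] S   >
  [0,1] S/(S\PP)   >T
    [0,1] "song" : PP
  [1,6] S\PP   >
    [1,5] (S\PP)/S   >
      [1,2] "which" : ((S\PP)/S)/NP
      [2,5] NP   >
        [2,4] NP/(NP\PP)   <
          [2,3] "found" : N
          [3,4] "dog" : (NP/(NP\PP))\N
        [4,5] "from" : NP\PP
    [5,6] "this" : S

NP/(NP\PP)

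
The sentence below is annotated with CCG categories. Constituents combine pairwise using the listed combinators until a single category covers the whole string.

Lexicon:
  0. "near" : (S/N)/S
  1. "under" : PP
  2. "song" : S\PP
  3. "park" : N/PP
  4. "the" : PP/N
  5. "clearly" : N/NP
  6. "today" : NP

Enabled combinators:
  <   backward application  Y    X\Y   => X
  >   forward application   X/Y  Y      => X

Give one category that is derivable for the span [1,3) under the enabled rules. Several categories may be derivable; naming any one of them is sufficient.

S

[0,7] S   >
  [0,3] S/N   >
    [0,1] "near" : (S/N)/S
    [1,3] S   <
      [1,2] "under" : PP
      [2,3] "song" : S\PP
  [3,7] N   >
    [3,4] "park" : N/PP
    [4,7] PP   >
      [4,5] "the" : PP/N
      [5,7] N   >
        [5,6] "clearly" : N/NP
        [6,7] "today" : NP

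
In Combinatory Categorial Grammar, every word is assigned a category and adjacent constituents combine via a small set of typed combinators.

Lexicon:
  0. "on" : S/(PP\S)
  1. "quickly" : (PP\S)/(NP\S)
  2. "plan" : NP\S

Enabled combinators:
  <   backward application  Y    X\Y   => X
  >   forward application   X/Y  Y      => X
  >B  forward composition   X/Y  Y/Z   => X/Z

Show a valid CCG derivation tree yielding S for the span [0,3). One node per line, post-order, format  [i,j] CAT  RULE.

[0,3] S   >
  [0,1] "on" : S/(PP\S)
  [1,3] PP\S   >
    [1,2] "quickly" : (PP\S)/(NP\S)
    [2,3] "plan" : NP\S

[0,1] S/(PP\S)  lex  "on"
[1,2] (PP\S)/(NP\S)  lex  "quickly"
[2,3] NP\S  lex  "plan"
[1,3] PP\S  >  k=2
[0,3] S  >  k=1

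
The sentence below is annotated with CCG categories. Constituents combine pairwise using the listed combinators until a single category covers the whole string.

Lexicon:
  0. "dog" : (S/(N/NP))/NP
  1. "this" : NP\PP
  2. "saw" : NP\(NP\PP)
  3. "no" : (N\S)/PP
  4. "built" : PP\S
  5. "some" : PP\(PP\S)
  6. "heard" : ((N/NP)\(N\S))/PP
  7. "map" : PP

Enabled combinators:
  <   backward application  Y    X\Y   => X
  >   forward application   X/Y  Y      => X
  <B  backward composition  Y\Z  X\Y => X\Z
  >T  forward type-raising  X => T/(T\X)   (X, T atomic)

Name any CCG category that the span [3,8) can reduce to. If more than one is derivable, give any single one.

[0,8] S   >
  [0,3] S/(N/NP)   >
    [0,1] "dog" : (S/(N/NP))/NP
    [1,3] NP   <
      [1,2] "this" : NP\PP
      [2,3] "saw" : NP\(NP\PP)
  [3,8] N/NP   <
    [3,6] N\S   >
      [3,4] "no" : (N\S)/PP
      [4,6] PP   <
        [4,5] "built" : PP\S
        [5,6] "some" : PP\(PP\S)
    [6,8] (N/NP)\(N\S)   >
      [6,7] "heard" : ((N/NP)\(N\S))/PP
      [7,8] "map" : PP

N/NP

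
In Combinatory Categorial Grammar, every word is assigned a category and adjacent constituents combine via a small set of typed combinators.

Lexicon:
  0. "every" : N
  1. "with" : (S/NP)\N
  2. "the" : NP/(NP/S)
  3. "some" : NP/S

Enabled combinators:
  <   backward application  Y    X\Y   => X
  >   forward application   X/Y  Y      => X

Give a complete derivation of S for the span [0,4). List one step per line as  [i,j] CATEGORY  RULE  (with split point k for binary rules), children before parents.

[0,4] S   >
  [0,2] S/NP   <
    [0,1] "every" : N
    [1,2] "with" : (S/NP)\N
  [2,4] NP   >
    [2,3] "the" : NP/(NP/S)
    [3,4] "some" : NP/S

[0,1] N  lex  "every"
[1,2] (S/NP)\N  lex  "with"
[0,2] S/NP  <  k=1
[2,3] NP/(NP/S)  lex  "the"
[3,4] NP/S  lex  "some"
[2,4] NP  >  k=3
[0,4] S  >  k=2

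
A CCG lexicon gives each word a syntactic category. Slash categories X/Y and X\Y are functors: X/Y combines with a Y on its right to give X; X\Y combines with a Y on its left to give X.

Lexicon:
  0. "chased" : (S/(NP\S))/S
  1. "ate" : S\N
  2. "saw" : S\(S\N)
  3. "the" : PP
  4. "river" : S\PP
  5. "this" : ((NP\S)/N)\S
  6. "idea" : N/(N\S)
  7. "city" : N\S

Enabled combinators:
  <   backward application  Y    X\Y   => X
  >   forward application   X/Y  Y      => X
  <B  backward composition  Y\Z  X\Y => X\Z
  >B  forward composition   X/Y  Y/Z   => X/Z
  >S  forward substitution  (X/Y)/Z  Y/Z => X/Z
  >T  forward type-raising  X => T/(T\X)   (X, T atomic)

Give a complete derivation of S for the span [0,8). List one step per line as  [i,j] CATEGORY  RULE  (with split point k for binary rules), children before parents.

[0,8] S   >
  [0,6] S/N   >B
    [0,3] S/(NP\S)   >
      [0,1] "chased" : (S/(NP\S))/S
      [1,3] S   <
        [1,2] "ate" : S\N
        [2,3] "saw" : S\(S\N)
    [3,6] (NP\S)/N   <
      [3,5] S   >
        [3,4] S/(S\PP)   >T
          [3,4] "the" : PP
        [4,5] "river" : S\PP
      [5,6] "this" : ((NP\S)/N)\S
  [6,8] N   >
    [6,7] "idea" : N/(N\S)
    [7,8] "city" : N\S

[0,1] (S/(NP\S))/S  lex  "chased"
[1,2] S\N  lex  "ate"
[2,3] S\(S\N)  lex  "saw"
[1,3] S  <  k=2
[0,3] S/(NP\S)  >  k=1
[3,4] PP  lex  "the"
[3,4] S/(S\PP)  >T
[4,5] S\PP  lex  "river"
[3,5] S  >  k=4
[5,6] ((NP\S)/N)\S  lex  "this"
[3,6] (NP\S)/N  <  k=5
[0,6] S/N  >B  k=3
[6,7] N/(N\S)  lex  "idea"
[7,8] N\S  lex  "city"
[6,8] N  >  k=7
[0,8] S  >  k=6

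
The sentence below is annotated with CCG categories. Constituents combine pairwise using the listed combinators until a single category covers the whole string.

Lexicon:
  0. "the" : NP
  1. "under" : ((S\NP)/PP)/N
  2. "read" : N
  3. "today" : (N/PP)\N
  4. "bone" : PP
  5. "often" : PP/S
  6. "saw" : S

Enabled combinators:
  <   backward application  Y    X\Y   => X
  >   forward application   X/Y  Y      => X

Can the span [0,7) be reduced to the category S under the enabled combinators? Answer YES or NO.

[0,7] S   <
  [0,1] "the" : NP
  [1,7] S\NP   >
    [1,5] (S\NP)/PP   >
      [1,2] "under" : ((S\NP)/PP)/N
      [2,5] N   >
        [2,4] N/PP   <
          [2,3] "read" : N
          [3,4] "today" : (N/PP)\N
        [4,5] "bone" : PP
    [5,7] PP   >
      [5,6] "often" : PP/S
      [6,7] "saw" : S

YES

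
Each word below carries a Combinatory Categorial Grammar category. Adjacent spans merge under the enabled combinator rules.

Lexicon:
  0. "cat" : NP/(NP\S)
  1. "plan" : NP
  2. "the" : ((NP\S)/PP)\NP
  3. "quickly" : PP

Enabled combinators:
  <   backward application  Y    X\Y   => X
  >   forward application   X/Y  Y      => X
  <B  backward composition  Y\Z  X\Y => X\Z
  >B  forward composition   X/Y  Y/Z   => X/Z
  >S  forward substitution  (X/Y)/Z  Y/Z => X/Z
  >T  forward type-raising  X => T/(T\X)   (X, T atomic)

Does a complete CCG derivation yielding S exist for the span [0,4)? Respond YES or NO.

NO

NP/(NP\S) NP ((NP\S)/PP)\NP PP
CKY chart[0,4] = {N/(N\NP), NP, NP/(NP\NP), NP/(PP\PP), PP/(PP\NP), S/(S\NP)}; S ∉ chart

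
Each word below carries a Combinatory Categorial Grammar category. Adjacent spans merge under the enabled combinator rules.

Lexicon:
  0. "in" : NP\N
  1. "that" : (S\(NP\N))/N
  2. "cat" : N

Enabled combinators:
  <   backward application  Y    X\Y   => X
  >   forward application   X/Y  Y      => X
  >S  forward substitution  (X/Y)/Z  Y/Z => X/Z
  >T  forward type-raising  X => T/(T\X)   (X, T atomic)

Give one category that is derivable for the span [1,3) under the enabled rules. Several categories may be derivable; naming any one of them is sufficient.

S\(NP\N)

[0,3] S   <
  [0,1] "in" : NP\N
  [1,3] S\(NP\N)   >
    [1,2] "that" : (S\(NP\N))/N
    [2,3] "cat" : N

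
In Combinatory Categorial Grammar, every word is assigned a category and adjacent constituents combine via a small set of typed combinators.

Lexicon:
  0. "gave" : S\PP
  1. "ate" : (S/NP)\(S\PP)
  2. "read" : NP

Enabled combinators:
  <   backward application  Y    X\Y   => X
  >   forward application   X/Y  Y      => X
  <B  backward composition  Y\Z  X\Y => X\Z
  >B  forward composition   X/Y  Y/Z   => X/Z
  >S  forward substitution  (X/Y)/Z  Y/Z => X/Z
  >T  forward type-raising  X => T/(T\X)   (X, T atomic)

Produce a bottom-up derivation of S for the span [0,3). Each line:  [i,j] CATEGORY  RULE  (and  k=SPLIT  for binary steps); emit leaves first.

[0,1] S\PP  lex  "gave"
[1,2] (S/NP)\(S\PP)  lex  "ate"
[0,2] S/NP  <  k=1
[2,3] NP  lex  "read"
[0,3] S  >  k=2

[0,3] S   >
  [0,2] S/NP   <
    [0,1] "gave" : S\PP
    [1,2] "ate" : (S/NP)\(S\PP)
  [2,3] "read" : NP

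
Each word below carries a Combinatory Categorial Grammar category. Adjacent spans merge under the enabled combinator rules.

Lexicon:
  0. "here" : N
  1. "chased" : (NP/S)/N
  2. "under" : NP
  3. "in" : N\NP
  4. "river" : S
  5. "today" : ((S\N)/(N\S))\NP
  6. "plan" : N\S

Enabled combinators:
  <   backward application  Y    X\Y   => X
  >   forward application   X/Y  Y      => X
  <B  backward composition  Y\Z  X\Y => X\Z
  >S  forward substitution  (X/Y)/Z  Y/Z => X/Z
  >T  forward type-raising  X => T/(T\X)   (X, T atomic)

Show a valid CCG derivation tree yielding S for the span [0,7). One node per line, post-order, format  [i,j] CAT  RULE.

[0,1] N  lex  "here"
[1,2] (NP/S)/N  lex  "chased"
[2,3] NP  lex  "under"
[2,3] N/(N\NP)  >T
[3,4] N\NP  lex  "in"
[2,4] N  >  k=3
[1,4] NP/S  >  k=2
[4,5] S  lex  "river"
[1,5] NP  >  k=4
[5,6] ((S\N)/(N\S))\NP  lex  "today"
[1,6] (S\N)/(N\S)  <  k=5
[6,7] N\S  lex  "plan"
[1,7] S\N  >  k=6
[0,7] S  <  k=1

[0,7] S   <
  [0,1] "here" : N
  [1,7] S\N   >
    [1,6] (S\N)/(N\S)   <
      [1,5] NP   >
        [1,4] NP/S   >
          [1,2] "chased" : (NP/S)/N
          [2,4] N   >
            [2,3] N/(N\NP)   >T
              [2,3] "under" : NP
            [3,4] "in" : N\NP
        [4,5] "river" : S
      [5,6] "today" : ((S\N)/(N\S))\NP
    [6,7] "plan" : N\S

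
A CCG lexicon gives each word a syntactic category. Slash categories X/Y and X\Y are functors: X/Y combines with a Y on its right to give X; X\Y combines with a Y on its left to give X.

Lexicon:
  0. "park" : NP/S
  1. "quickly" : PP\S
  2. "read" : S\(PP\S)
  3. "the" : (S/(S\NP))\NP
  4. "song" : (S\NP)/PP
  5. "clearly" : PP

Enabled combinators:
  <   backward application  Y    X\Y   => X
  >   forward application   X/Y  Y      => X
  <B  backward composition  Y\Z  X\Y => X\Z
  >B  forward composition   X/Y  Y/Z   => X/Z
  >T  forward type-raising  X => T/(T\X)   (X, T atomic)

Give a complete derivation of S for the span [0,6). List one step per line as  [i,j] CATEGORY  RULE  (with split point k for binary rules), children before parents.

[0,6] S   >
  [0,4] S/(S\NP)   <
    [0,3] NP   >
      [0,1] "park" : NP/S
      [1,3] S   <
        [1,2] "quickly" : PP\S
        [2,3] "read" : S\(PP\S)
    [3,4] "the" : (S/(S\NP))\NP
  [4,6] S\NP   >
    [4,5] "song" : (S\NP)/PP
    [5,6] "clearly" : PP

[0,1] NP/S  lex  "park"
[1,2] PP\S  lex  "quickly"
[2,3] S\(PP\S)  lex  "read"
[1,3] S  <  k=2
[0,3] NP  >  k=1
[3,4] (S/(S\NP))\NP  lex  "the"
[0,4] S/(S\NP)  <  k=3
[4,5] (S\NP)/PP  lex  "song"
[5,6] PP  lex  "clearly"
[4,6] S\NP  >  k=5
[0,6] S  >  k=4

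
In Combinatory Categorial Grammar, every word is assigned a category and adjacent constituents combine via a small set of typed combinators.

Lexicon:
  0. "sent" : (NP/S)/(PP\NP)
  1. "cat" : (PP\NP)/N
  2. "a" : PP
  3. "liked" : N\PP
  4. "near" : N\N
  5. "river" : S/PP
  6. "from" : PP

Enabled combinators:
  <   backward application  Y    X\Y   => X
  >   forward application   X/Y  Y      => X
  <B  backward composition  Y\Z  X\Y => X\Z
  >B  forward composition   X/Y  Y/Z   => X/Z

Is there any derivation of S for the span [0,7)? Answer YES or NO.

NO

(NP/S)/(PP\NP) (PP\NP)/N PP N\PP N\N S/PP PP
CKY chart[0,7] = {NP}; S ∉ chart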